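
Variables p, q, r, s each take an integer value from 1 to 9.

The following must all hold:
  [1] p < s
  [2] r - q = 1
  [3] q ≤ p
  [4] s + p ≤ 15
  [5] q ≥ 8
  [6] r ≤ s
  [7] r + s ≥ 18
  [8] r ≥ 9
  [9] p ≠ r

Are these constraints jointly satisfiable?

From constraints 6 and 8: s ≥ r ≥ 9. From constraints 3 and 5: p ≥ q ≥ 8. Hence s + p ≥ 17. But constraint 4 requires s + p ≤ 15, and 15 < 17. Contradiction.

Unsatisfiable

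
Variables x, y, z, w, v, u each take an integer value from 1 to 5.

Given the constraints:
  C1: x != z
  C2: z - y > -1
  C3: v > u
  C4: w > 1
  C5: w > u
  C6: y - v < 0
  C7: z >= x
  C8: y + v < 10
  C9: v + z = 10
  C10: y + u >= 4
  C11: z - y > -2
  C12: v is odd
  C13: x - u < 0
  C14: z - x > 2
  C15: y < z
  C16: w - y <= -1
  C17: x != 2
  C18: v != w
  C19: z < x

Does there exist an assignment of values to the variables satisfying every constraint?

Unsatisfiable

Constraints 5, 13, 15, 16, and 19 give x < u, u < w, w < y, y < z, z < x. Chaining: x < u < w < y < z < x, which forces x < x — impossible.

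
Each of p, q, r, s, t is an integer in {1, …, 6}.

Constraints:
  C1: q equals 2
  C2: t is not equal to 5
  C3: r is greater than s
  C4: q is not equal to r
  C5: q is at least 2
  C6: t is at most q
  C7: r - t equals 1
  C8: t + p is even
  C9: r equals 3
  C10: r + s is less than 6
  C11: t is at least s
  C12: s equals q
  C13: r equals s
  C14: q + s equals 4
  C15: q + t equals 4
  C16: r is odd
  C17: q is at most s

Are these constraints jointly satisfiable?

Constraint 9 fixes r = 3 and constraint 1 fixes q = 2. Constraints 12 and 13 give r = s = q, so r = q. But 3 ≠ 2 — contradiction.

Unsatisfiable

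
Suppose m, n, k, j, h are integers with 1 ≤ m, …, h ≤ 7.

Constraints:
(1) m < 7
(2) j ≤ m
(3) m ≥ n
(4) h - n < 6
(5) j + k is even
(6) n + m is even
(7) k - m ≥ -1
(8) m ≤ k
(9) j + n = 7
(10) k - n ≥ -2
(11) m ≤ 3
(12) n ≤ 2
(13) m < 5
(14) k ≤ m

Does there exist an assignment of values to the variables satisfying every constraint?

From constraints 2 and 11: j ≤ m ≤ 3. From constraint 12: n ≤ 2. Hence j + n ≤ 5. But constraint 9 requires j + n = 7, and 7 > 5. Contradiction.

Unsatisfiable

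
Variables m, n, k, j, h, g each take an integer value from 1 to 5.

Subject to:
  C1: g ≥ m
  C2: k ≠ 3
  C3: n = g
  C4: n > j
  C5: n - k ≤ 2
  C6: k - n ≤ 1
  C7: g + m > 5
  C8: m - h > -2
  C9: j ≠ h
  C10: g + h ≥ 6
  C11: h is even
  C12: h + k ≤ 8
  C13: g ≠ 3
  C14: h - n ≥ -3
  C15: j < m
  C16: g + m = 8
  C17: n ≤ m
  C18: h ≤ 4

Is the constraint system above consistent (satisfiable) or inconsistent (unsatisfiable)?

One satisfying assignment is m = 4, n = 4, k = 4, j = 3, h = 4, g = 4.
For the less obvious constraints — constraint 5: n - k = 0; constraint 6: k - n = 0; constraint 7: g + m = 8 — and the others hold by inspection.

Satisfiable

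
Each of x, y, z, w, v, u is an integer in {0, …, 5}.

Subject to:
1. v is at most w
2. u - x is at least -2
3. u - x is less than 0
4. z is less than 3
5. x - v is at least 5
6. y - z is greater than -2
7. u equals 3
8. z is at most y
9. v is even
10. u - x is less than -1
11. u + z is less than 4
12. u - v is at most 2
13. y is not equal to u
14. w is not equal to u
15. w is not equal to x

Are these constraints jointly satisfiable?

Constraints 2, 5, and 12 give v − u ≥ -2, u − x ≥ -2, x − v ≥ 5.
Adding all 3 inequalities: the left sides telescope to 0, and the right sides sum to (-2) + (-2) + 5 = 1. So 0 ≥ 1, which is false.

Unsatisfiable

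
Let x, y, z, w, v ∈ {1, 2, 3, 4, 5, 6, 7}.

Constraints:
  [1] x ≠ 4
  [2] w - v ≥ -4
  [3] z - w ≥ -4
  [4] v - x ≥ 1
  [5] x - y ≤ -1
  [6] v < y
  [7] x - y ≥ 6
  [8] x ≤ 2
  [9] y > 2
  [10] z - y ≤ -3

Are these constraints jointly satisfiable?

Constraints 2, 3, 4, 7, and 10 give y − z ≥ 3, z − w ≥ -4, w − v ≥ -4, v − x ≥ 1, x − y ≥ 6.
Adding all 5 inequalities: the left sides telescope to 0, and the right sides sum to 3 + (-4) + (-4) + 1 + 6 = 2. So 0 ≥ 2, which is false.

Unsatisfiable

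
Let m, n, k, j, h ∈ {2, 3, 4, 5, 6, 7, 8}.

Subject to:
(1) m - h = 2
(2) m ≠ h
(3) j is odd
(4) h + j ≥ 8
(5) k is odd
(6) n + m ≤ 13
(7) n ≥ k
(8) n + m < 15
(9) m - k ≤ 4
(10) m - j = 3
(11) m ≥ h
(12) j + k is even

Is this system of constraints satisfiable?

Satisfiable

Take m = 8, n = 5, k = 5, j = 5, h = 6. Then constraint 1: m - h = 2; constraint 4: h + j = 11; constraint 6: n + m = 13, and every other listed constraint is also met.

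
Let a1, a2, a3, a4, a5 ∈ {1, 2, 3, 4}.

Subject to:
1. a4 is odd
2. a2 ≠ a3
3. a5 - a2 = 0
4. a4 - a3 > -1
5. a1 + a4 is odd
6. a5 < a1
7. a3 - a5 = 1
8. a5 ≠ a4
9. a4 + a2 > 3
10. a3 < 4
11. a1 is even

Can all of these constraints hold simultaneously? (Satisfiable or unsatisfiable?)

Satisfiable

The assignment a1 = 2, a2 = 1, a3 = 2, a4 = 3, a5 = 1 works:
  constraint 3 holds since a5 - a2 = 0.
  constraint 4 holds since a4 - a3 = 1.
  constraint 7 holds since a3 - a5 = 1.
The rest check out directly.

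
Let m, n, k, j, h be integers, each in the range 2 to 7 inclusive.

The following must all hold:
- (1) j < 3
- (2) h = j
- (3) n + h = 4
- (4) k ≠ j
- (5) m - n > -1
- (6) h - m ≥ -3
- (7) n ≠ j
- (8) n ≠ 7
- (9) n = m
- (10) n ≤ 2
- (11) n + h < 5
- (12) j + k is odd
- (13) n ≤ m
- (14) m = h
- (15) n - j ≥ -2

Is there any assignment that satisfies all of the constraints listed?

Unsatisfiable

From constraints 2, 9, and 14, n = m = h = j, so n = j. But constraint 7 says n ≠ j. Contradiction.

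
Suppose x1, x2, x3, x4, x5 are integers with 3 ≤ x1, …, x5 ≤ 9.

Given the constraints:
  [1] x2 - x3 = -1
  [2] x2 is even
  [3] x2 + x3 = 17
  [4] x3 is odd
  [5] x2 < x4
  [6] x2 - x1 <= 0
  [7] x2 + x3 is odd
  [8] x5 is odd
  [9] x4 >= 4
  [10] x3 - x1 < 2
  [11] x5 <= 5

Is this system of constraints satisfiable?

Satisfiable

One satisfying assignment is x1 = 8, x2 = 8, x3 = 9, x4 = 9, x5 = 3.
For the less obvious constraints — constraint 1: x2 - x3 = -1; constraint 3: x2 + x3 = 17 — and the others hold by inspection.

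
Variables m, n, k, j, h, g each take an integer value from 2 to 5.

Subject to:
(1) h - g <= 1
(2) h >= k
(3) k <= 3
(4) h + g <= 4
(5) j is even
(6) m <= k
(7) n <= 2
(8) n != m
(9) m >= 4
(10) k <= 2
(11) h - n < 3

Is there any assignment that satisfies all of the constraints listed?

From constraints 6 and 9: k ≥ m and m ≥ 4, so k ≥ 4. From constraint 10: k ≤ 2. But 2 < 4, so no value of k works.

Unsatisfiable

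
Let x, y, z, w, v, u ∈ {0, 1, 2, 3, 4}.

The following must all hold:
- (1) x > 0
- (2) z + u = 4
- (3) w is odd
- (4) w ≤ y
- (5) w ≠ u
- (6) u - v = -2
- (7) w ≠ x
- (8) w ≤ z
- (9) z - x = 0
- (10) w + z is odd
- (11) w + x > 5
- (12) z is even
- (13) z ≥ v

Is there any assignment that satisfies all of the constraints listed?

Satisfiable

Try x = 4, y = 3, z = 4, w = 3, v = 2, u = 0.
Check constraint 2: z + u = 4; constraint 6: u - v = -2; constraint 9: z - x = 0. The remaining constraints are straightforward to verify.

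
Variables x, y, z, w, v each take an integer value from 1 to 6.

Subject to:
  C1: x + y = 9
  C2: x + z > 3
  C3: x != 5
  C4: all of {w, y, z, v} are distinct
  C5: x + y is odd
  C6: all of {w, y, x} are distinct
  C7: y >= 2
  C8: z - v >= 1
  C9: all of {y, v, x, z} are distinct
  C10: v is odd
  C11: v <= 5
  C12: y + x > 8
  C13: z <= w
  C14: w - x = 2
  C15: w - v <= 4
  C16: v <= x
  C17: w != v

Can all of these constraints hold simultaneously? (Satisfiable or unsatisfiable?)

Setting (x, y, z, w, v) = (3, 6, 2, 5, 1) satisfies everything: constraint 1: x + y = 9; constraint 2: x + z = 5; constraint 8: z - v = 1, and the others follow.

Satisfiable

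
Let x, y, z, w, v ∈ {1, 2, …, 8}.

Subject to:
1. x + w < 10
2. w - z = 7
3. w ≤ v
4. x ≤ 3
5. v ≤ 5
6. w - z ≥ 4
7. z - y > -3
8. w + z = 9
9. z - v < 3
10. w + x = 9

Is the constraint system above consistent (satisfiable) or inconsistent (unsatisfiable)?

From constraints 3 and 5: w ≤ v ≤ 5. From constraint 4: x ≤ 3. Hence w + x ≤ 8. But constraint 10 requires w + x = 9, and 9 > 8. Contradiction.

Unsatisfiable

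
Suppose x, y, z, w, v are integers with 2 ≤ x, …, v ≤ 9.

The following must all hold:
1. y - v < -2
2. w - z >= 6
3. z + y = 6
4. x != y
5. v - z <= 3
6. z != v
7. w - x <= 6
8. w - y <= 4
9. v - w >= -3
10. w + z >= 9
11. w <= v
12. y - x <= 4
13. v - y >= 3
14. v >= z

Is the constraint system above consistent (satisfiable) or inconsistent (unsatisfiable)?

Constraints 2, 5, 8, and 13 give z − v ≥ -3, v − y ≥ 3, y − w ≥ -4, w − z ≥ 6.
Adding all 4 inequalities: the left sides telescope to 0, and the right sides sum to (-3) + 3 + (-4) + 6 = 2. So 0 ≥ 2, which is false.

Unsatisfiable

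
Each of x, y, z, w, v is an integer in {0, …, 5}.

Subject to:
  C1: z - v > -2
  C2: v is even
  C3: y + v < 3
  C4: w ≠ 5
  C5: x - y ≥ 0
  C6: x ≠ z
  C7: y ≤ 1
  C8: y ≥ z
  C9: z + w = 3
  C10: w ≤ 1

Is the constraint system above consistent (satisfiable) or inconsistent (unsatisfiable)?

From constraints 7 and 8: z ≤ y ≤ 1. From constraint 10: w ≤ 1. Hence z + w ≤ 2. But constraint 9 requires z + w = 3, and 3 > 2. Contradiction.

Unsatisfiable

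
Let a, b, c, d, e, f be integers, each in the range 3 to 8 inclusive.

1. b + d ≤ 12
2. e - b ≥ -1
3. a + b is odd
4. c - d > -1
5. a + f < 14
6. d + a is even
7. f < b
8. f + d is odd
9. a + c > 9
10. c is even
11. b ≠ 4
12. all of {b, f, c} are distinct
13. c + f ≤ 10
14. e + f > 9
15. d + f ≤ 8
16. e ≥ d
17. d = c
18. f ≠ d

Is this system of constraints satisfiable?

Satisfiable

Setting (a, b, c, d, e, f) = (8, 7, 4, 4, 8, 3) satisfies everything: constraint 1: b + d = 11; constraint 2: e - b = 1, and the others follow.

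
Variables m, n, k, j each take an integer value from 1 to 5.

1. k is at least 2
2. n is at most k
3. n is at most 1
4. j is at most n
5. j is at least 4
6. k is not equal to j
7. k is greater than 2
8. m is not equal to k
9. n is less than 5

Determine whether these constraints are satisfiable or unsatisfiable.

Unsatisfiable

From constraints 4 and 5: n ≥ j and j ≥ 4, so n ≥ 4. From constraint 3: n ≤ 1. But 1 < 4, so no value of n works.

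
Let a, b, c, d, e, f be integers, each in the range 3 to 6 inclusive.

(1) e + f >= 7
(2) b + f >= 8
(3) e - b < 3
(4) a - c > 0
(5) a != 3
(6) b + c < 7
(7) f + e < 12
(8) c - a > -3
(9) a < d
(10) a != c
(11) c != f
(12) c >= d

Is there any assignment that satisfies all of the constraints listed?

Unsatisfiable

Constraints 4, 9, and 12 give d ≤ c, c < a, a < d. Chaining: d ≤ c < a < d, which forces d < d — impossible.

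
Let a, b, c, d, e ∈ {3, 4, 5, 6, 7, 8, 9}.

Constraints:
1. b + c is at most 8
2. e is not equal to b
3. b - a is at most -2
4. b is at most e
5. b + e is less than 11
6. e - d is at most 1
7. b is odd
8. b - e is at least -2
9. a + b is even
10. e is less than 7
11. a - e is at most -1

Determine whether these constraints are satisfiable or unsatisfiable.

Constraints 3, 8, and 11 give a − b ≥ 2, b − e ≥ -2, e − a ≥ 1.
Adding all 3 inequalities: the left sides telescope to 0, and the right sides sum to 2 + (-2) + 1 = 1. So 0 ≥ 1, which is false.

Unsatisfiable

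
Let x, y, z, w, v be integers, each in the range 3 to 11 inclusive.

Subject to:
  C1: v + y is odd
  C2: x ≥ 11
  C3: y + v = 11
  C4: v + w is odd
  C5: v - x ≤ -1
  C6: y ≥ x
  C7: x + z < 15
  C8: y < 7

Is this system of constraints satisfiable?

From constraints 2 and 6: y ≥ x and x ≥ 11, so y ≥ 11. From constraint 8: y ≤ 6. But 6 < 11, so no value of y works.

Unsatisfiable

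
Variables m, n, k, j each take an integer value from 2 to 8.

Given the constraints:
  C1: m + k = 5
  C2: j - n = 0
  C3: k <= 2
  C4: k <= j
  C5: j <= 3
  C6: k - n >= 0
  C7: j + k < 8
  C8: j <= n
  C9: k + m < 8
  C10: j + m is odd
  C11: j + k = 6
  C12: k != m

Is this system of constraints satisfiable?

Unsatisfiable

From constraint 5: j ≤ 3. From constraint 3: k ≤ 2. Hence j + k ≤ 5. But constraint 11 requires j + k = 6, and 6 > 5. Contradiction.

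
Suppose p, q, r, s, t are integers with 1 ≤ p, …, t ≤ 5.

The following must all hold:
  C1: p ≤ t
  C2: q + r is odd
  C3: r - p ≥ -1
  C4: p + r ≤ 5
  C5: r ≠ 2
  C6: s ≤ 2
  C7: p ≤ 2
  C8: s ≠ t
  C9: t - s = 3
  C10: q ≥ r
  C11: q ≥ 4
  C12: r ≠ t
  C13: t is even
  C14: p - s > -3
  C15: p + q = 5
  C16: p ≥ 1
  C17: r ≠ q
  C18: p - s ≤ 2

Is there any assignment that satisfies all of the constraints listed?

The assignment p = 1, q = 4, r = 3, s = 1, t = 4 works:
  constraint 3 holds since r - p = 2.
  constraint 4 holds since p + r = 4.
  constraint 9 holds since t - s = 3.
The rest check out directly.

Satisfiable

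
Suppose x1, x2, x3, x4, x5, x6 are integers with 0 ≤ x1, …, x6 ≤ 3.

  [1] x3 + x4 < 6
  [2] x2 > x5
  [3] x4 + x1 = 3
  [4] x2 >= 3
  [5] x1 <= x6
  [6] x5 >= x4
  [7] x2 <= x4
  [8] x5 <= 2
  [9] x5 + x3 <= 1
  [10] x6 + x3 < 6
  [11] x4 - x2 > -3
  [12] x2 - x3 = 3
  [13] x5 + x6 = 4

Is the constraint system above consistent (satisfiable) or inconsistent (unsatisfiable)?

From constraints 4 and 7: x4 ≥ x2 and x2 ≥ 3, so x4 ≥ 3. From constraints 6 and 8: x4 ≤ x5 and x5 ≤ 2, so x4 ≤ 2. But 2 < 3, so no value of x4 works.

Unsatisfiable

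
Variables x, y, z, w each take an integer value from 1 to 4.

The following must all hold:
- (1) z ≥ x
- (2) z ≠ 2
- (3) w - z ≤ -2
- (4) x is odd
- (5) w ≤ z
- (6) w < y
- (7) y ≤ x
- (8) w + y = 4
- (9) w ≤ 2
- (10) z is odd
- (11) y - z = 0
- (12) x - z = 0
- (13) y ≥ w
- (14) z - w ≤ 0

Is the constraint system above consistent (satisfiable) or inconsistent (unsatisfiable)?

Constraints 1, 6, 7, and 14 give w < y, y ≤ x, x ≤ z, z ≤ w. Chaining: w < y ≤ x ≤ z ≤ w, which forces w < w — impossible.

Unsatisfiable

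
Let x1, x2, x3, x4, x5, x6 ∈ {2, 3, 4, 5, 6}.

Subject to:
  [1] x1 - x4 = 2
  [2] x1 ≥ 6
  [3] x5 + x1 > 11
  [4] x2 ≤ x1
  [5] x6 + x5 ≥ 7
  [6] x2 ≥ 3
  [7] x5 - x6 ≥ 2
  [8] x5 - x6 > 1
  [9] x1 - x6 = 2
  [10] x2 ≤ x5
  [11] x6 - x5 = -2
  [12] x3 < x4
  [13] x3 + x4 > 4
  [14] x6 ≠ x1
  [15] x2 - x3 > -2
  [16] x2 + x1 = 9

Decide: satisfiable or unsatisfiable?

Take x1 = 6, x2 = 3, x3 = 2, x4 = 4, x5 = 6, x6 = 4. Then constraint 1: x1 - x4 = 2; constraint 3: x5 + x1 = 12, and every other listed constraint is also met.

Satisfiable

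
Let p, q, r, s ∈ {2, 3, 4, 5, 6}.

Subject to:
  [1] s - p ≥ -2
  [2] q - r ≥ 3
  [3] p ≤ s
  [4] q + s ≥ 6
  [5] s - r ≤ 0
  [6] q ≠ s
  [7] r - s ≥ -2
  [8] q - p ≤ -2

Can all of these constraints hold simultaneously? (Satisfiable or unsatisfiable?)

Constraints 1, 2, 7, and 8 give q − r ≥ 3, r − s ≥ -2, s − p ≥ -2, p − q ≥ 2.
Adding all 4 inequalities: the left sides telescope to 0, and the right sides sum to 3 + (-2) + (-2) + 2 = 1. So 0 ≥ 1, which is false.

Unsatisfiable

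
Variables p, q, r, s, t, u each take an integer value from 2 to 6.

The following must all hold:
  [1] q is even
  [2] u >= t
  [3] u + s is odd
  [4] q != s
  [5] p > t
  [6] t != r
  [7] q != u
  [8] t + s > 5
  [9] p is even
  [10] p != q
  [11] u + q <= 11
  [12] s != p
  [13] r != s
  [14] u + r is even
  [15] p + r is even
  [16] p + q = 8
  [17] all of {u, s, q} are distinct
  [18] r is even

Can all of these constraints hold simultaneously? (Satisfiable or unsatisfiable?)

Try p = 6, q = 2, r = 6, s = 3, t = 3, u = 6.
Check constraint 8: t + s = 6; constraint 11: u + q = 8. The remaining constraints are straightforward to verify.

Satisfiable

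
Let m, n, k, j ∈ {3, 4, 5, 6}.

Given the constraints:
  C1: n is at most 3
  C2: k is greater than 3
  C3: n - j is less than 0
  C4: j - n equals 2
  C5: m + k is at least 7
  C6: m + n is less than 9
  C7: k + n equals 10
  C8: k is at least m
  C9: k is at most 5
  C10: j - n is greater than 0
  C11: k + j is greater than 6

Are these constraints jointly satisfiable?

Unsatisfiable

From constraint 9: k ≤ 5. From constraint 1: n ≤ 3. Hence k + n ≤ 8. But constraint 7 requires k + n = 10, and 10 > 8. Contradiction.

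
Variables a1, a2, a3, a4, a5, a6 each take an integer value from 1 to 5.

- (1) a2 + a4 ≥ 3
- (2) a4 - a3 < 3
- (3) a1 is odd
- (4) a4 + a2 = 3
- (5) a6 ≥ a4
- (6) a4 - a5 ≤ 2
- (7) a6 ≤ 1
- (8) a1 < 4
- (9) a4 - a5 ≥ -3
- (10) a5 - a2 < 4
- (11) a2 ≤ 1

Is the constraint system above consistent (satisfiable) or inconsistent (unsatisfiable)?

From constraint 11: a2 ≤ 1. From constraints 5 and 7: a4 ≤ a6 ≤ 1. Hence a2 + a4 ≤ 2. But constraint 1 requires a2 + a4 ≥ 3, and 3 > 2. Contradiction.

Unsatisfiable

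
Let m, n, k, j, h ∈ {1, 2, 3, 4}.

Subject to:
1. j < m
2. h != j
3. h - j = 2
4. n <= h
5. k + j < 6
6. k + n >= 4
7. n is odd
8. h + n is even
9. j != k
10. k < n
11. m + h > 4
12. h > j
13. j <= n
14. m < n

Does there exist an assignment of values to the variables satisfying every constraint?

Satisfiable

The assignment m = 2, n = 3, k = 2, j = 1, h = 3 works:
  constraint 3 holds since h - j = 2.
  constraint 5 holds since k + j = 3.
The rest check out directly.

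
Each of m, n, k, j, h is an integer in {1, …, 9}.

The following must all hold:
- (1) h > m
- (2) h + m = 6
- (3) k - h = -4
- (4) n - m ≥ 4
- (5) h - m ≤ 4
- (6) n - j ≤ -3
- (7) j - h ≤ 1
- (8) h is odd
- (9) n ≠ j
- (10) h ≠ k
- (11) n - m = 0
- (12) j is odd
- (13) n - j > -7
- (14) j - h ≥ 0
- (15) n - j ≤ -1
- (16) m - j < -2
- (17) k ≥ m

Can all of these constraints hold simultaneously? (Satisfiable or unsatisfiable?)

Unsatisfiable

Constraints 4, 5, 6, and 7 give m − h ≥ -4, h − j ≥ -1, j − n ≥ 3, n − m ≥ 4.
Adding all 4 inequalities: the left sides telescope to 0, and the right sides sum to (-4) + (-1) + 3 + 4 = 2. So 0 ≥ 2, which is false.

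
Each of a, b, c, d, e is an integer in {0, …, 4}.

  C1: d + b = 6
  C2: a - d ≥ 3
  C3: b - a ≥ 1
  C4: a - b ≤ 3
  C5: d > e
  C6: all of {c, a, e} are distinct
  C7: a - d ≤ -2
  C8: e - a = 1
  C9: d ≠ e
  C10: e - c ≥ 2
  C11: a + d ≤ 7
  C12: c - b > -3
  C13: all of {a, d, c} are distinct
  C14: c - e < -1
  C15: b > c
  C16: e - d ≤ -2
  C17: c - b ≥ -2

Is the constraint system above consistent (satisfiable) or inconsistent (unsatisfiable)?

Constraints 2, 4, 10, 16, and 17 give b − a ≥ -3, a − d ≥ 3, d − e ≥ 2, e − c ≥ 2, c − b ≥ -2.
Adding all 5 inequalities: the left sides telescope to 0, and the right sides sum to (-3) + 3 + 2 + 2 + (-2) = 2. So 0 ≥ 2, which is false.

Unsatisfiable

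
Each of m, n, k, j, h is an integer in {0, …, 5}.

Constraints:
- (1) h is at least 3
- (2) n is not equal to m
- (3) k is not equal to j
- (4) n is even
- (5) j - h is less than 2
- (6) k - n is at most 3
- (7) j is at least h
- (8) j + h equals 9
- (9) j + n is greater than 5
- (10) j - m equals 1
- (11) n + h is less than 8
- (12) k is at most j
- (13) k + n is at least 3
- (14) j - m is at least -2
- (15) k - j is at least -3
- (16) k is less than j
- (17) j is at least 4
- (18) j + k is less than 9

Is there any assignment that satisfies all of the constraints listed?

Satisfiable

One satisfying assignment is m = 4, n = 2, k = 2, j = 5, h = 4.
For the less obvious constraints — constraint 5: j - h = 1; constraint 6: k - n = 0 — and the others hold by inspection.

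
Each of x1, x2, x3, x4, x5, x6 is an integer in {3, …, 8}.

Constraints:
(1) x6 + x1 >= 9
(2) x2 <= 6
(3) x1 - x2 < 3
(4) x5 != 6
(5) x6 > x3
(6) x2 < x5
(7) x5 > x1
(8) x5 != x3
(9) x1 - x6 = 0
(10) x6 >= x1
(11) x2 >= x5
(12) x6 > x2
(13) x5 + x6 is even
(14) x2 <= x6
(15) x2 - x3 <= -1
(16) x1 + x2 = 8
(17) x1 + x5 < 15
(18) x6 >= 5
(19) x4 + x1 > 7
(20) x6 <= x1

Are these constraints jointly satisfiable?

Unsatisfiable

Constraints 5, 7, 11, 15, and 20 give x3 < x6, x6 ≤ x1, x1 < x5, x5 ≤ x2, x2 < x3. Chaining: x3 < x6 ≤ x1 < x5 ≤ x2 < x3, which forces x3 < x3 — impossible.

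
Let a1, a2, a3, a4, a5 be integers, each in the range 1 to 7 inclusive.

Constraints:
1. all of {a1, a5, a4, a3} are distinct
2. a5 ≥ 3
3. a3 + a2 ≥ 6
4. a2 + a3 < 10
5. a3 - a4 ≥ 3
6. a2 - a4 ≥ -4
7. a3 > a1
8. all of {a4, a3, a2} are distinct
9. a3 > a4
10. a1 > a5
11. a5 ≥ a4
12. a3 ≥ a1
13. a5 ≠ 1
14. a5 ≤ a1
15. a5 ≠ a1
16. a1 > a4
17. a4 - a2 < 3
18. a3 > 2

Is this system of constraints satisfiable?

The assignment a1 = 6, a2 = 1, a3 = 7, a4 = 3, a5 = 4 works:
  constraint 3 holds since a3 + a2 = 8.
  constraint 4 holds since a2 + a3 = 8.
  constraint 5 holds since a3 - a4 = 4.
The rest check out directly.

Satisfiable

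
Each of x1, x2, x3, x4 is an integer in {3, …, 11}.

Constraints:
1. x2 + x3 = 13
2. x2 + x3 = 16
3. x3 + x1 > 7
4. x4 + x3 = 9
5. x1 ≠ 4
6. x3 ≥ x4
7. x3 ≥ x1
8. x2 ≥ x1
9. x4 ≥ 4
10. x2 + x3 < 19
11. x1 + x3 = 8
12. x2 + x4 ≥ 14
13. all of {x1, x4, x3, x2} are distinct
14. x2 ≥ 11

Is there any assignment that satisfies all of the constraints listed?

From constraint 14: x2 ≥ 11. From constraints 6 and 9: x3 ≥ x4 ≥ 4. Hence x2 + x3 ≥ 15. But constraint 1 requires x2 + x3 = 13, and 13 < 15. Contradiction.

Unsatisfiable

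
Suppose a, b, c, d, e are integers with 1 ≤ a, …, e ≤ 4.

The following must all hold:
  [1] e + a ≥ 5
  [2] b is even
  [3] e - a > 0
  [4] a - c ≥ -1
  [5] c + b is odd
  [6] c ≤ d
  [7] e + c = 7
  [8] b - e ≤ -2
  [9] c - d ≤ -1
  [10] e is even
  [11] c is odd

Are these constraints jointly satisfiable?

Take a = 3, b = 2, c = 3, d = 4, e = 4. Then constraint 1: e + a = 7; constraint 3: e - a = 1, and every other listed constraint is also met.

Satisfiable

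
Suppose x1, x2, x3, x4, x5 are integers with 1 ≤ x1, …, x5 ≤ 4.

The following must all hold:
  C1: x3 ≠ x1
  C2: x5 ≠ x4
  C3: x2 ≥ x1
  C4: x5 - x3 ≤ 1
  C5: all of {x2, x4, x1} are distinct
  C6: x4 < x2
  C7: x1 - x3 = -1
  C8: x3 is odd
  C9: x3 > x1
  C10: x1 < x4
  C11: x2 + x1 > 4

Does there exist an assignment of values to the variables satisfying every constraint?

Satisfiable

The assignment x1 = 2, x2 = 4, x3 = 3, x4 = 3, x5 = 2 works:
  constraint 4 holds since x5 - x3 = -1.
  constraint 7 holds since x1 - x3 = -1.
The rest check out directly.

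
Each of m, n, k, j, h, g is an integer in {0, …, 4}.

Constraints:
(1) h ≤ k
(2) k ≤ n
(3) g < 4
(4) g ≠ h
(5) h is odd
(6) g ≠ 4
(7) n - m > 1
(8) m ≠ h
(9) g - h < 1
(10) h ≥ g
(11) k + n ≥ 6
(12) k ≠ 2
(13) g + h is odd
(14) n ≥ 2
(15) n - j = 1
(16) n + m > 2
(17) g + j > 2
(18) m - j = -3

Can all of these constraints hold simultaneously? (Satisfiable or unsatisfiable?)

Satisfiable

One satisfying assignment is m = 0, n = 4, k = 4, j = 3, h = 1, g = 0.
For the less obvious constraints — constraint 7: n - m = 4; constraint 9: g - h = -1; constraint 11: k + n = 8 — and the others hold by inspection.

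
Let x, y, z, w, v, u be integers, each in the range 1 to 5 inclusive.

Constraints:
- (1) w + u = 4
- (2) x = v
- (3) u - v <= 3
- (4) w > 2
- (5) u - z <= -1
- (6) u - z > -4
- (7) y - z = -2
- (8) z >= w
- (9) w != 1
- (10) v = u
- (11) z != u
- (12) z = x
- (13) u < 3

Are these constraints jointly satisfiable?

Unsatisfiable

From constraints 2, 10, and 12, z = x = v = u, so z = u. But constraint 11 says z ≠ u. Contradiction.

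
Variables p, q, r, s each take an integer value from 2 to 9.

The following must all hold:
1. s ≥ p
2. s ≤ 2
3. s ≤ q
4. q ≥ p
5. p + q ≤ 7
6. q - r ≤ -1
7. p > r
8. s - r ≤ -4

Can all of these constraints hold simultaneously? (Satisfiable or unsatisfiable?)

Constraints 1, 3, 6, and 7 give p ≤ s, s ≤ q, q < r, r < p. Chaining: p ≤ s ≤ q < r < p, which forces p < p — impossible.

Unsatisfiable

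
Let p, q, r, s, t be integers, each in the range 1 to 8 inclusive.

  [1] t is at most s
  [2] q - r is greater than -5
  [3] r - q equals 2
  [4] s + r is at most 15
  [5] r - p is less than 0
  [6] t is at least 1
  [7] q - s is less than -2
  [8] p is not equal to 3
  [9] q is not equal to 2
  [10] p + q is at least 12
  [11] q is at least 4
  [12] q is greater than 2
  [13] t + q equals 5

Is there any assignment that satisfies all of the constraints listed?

Try p = 8, q = 4, r = 6, s = 8, t = 1.
Check constraint 2: q - r = -2; constraint 3: r - q = 2; constraint 4: s + r = 14. The remaining constraints are straightforward to verify.

Satisfiable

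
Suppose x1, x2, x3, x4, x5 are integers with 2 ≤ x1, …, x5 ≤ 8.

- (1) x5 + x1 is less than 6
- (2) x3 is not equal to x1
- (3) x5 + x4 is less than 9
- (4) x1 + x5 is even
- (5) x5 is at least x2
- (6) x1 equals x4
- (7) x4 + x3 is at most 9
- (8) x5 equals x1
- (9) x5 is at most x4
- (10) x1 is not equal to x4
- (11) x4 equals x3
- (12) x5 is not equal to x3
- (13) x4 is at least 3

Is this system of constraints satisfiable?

From constraints 6, 8, and 11, x5 = x1 = x4 = x3, so x5 = x3. But constraint 12 says x5 ≠ x3. Contradiction.

Unsatisfiable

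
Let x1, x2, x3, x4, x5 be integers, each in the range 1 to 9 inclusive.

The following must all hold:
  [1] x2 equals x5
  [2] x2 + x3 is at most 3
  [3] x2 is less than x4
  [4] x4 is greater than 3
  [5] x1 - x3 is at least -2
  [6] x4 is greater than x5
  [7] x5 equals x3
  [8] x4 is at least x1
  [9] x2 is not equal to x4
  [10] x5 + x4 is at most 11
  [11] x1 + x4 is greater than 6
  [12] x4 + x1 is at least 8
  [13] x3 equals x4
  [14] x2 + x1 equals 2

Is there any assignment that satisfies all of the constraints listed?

Unsatisfiable

From constraints 1, 7, and 13, x2 = x5 = x3 = x4, so x2 = x4. But constraint 9 says x2 ≠ x4. Contradiction.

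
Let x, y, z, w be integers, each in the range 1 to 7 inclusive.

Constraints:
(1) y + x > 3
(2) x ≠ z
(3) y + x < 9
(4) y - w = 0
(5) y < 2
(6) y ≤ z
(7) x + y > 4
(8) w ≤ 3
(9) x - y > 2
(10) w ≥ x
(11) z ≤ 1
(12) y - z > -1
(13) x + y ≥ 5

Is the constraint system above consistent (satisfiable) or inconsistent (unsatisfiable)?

From constraints 8 and 10: x ≤ w ≤ 3. From constraints 6 and 11: y ≤ z ≤ 1. Hence x + y ≤ 4. But constraint 13 requires x + y ≥ 5, and 5 > 4. Contradiction.

Unsatisfiable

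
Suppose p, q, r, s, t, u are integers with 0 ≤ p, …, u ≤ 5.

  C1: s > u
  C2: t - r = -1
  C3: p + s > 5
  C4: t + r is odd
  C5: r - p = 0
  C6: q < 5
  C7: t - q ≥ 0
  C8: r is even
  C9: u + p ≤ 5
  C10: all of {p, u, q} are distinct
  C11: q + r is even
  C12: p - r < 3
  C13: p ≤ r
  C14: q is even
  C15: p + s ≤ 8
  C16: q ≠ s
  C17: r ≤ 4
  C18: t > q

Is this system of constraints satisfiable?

Satisfiable

Try p = 2, q = 0, r = 2, s = 5, t = 1, u = 1.
Check constraint 2: t - r = -1; constraint 3: p + s = 7. The remaining constraints are straightforward to verify.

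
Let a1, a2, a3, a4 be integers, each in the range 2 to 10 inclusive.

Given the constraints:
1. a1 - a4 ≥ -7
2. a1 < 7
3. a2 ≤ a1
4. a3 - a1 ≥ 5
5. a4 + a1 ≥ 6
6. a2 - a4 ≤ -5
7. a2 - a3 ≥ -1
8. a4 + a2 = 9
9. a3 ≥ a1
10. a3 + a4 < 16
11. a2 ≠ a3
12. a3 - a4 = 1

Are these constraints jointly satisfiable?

Unsatisfiable

Constraints 1, 4, 6, and 7 give a1 − a4 ≥ -7, a4 − a2 ≥ 5, a2 − a3 ≥ -1, a3 − a1 ≥ 5.
Adding all 4 inequalities: the left sides telescope to 0, and the right sides sum to (-7) + 5 + (-1) + 5 = 2. So 0 ≥ 2, which is false.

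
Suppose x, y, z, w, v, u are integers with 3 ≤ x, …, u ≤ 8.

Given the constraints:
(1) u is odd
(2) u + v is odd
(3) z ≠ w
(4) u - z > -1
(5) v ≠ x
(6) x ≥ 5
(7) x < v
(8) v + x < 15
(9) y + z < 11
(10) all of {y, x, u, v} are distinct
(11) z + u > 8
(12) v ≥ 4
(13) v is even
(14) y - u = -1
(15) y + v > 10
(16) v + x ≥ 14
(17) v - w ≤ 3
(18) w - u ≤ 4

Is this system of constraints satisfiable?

Try x = 6, y = 4, z = 5, w = 8, v = 8, u = 5.
Check constraint 4: u - z = 0; constraint 8: v + x = 14; constraint 9: y + z = 9. The remaining constraints are straightforward to verify.

Satisfiable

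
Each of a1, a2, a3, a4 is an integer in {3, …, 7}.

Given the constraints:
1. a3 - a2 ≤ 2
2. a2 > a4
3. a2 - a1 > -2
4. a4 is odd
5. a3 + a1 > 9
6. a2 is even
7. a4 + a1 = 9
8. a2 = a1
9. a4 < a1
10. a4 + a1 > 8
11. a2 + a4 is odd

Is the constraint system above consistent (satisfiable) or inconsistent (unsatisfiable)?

Setting (a1, a2, a3, a4) = (6, 6, 6, 3) satisfies everything: constraint 1: a3 - a2 = 0; constraint 3: a2 - a1 = 0, and the others follow.

Satisfiable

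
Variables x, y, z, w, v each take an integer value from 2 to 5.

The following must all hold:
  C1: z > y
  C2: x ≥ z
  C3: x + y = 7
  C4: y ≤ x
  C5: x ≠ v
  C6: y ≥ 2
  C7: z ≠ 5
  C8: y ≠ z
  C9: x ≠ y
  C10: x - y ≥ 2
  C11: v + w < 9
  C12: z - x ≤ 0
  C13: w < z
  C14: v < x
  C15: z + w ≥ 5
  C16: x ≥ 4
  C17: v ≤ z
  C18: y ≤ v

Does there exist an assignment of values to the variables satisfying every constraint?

Satisfiable

One satisfying assignment is x = 5, y = 2, z = 4, w = 3, v = 3.
For the less obvious constraints — constraint 3: x + y = 7; constraint 10: x - y = 3; constraint 11: v + w = 6 — and the others hold by inspection.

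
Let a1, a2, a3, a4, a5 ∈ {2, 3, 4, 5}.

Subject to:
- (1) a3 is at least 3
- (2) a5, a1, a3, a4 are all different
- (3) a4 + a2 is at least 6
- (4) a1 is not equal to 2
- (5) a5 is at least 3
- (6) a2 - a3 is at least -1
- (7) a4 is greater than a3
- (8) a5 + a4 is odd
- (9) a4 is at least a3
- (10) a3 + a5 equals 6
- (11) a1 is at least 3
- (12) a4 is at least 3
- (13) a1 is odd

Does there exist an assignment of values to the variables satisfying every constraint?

Constraints 1, 5, 11, and 12 confine each of a5, a1, a3, a4 to the 3 values {3, …, 5} (the domain already gives each ≤ 5).
Constraint 2 requires all 4 of them to be distinct, but only 3 values are available — impossible by the pigeonhole principle.

Unsatisfiable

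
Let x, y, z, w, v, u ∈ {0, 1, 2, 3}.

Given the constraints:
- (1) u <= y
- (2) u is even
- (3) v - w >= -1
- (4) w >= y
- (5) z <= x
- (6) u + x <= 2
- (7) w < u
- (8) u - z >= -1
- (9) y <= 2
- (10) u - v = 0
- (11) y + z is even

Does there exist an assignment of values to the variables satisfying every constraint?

Constraints 1, 4, and 7 give w < u, u ≤ y, y ≤ w. Chaining: w < u ≤ y ≤ w, which forces w < w — impossible.

Unsatisfiable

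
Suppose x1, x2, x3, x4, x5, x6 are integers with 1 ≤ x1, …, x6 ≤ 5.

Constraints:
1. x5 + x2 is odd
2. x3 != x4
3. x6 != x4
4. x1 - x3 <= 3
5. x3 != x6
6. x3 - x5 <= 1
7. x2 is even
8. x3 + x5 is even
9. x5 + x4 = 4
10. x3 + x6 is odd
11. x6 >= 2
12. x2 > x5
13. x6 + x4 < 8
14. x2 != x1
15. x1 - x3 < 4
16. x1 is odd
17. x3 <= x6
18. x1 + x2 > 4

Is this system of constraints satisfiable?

Try x1 = 3, x2 = 2, x3 = 1, x4 = 3, x5 = 1, x6 = 4.
Check constraint 4: x1 - x3 = 2; constraint 6: x3 - x5 = 0. The remaining constraints are straightforward to verify.

Satisfiable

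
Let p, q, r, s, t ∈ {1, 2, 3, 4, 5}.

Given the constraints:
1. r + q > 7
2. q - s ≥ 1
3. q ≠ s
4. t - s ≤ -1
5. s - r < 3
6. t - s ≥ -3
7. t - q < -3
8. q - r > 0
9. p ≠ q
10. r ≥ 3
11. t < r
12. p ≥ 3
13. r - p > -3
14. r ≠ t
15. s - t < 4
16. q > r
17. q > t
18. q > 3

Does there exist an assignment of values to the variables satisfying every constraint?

The assignment p = 4, q = 5, r = 4, s = 4, t = 1 works:
  constraint 1 holds since r + q = 9.
  constraint 2 holds since q - s = 1.
  constraint 4 holds since t - s = -3.
The rest check out directly.

Satisfiable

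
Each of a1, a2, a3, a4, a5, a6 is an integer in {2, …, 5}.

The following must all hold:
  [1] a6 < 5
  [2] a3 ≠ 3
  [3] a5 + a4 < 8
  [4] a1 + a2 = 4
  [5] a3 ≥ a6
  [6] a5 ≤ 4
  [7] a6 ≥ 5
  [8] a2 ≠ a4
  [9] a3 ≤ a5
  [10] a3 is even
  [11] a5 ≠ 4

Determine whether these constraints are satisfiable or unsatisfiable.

From constraints 5 and 7: a3 ≥ a6 and a6 ≥ 5, so a3 ≥ 5. From constraints 6 and 9: a3 ≤ a5 and a5 ≤ 4, so a3 ≤ 4. But 4 < 5, so no value of a3 works.

Unsatisfiable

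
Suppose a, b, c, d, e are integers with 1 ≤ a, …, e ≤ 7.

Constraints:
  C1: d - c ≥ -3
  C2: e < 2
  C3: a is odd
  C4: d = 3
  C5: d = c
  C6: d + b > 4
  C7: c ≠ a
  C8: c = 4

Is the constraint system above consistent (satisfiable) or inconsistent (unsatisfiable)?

Unsatisfiable

Constraint 4 fixes d = 3 and constraint 8 fixes c = 4, but constraint 5 requires d = c. Since 3 ≠ 4, contradiction.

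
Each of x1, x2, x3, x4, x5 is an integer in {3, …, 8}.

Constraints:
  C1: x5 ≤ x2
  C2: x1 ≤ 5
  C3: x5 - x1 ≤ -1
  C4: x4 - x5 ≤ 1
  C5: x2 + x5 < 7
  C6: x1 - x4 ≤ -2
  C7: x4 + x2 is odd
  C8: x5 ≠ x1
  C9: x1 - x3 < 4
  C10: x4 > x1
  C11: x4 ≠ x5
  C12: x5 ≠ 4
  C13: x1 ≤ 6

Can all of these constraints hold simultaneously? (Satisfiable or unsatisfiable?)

Unsatisfiable

Constraints 3, 4, and 6 give x5 − x4 ≥ -1, x4 − x1 ≥ 2, x1 − x5 ≥ 1.
Adding all 3 inequalities: the left sides telescope to 0, and the right sides sum to (-1) + 2 + 1 = 2. So 0 ≥ 2, which is false.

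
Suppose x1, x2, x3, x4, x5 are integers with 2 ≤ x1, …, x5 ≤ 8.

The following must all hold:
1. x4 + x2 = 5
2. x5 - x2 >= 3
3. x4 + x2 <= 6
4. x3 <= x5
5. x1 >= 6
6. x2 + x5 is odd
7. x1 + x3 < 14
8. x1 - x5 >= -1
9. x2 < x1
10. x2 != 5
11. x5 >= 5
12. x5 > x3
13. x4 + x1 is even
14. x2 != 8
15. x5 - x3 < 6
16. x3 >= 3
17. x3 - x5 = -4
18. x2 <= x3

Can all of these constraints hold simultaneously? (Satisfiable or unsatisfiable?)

Satisfiable

Take x1 = 8, x2 = 3, x3 = 4, x4 = 2, x5 = 8. Then constraint 1: x4 + x2 = 5; constraint 2: x5 - x2 = 5, and every other listed constraint is also met.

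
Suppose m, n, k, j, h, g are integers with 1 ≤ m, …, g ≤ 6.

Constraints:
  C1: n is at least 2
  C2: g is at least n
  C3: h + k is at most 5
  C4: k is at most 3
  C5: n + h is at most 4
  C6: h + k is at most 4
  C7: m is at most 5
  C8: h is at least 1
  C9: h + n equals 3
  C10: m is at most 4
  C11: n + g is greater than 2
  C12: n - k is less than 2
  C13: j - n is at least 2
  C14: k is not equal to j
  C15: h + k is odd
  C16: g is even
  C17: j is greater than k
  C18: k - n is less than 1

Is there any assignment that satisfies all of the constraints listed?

Setting (m, n, k, j, h, g) = (1, 2, 2, 5, 1, 2) satisfies everything: constraint 3: h + k = 3; constraint 5: n + h = 3; constraint 6: h + k = 3, and the others follow.

Satisfiable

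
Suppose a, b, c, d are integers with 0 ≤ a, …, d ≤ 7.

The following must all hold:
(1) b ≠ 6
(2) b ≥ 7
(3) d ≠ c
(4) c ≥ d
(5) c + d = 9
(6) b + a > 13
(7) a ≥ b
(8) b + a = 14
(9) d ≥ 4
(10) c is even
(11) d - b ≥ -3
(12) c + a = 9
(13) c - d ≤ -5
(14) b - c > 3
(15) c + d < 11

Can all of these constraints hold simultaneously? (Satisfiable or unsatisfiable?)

From constraints 4 and 9: c ≥ d ≥ 4. From constraints 2 and 7: a ≥ b ≥ 7. Hence c + a ≥ 11. But constraint 12 requires c + a = 9, and 9 < 11. Contradiction.

Unsatisfiable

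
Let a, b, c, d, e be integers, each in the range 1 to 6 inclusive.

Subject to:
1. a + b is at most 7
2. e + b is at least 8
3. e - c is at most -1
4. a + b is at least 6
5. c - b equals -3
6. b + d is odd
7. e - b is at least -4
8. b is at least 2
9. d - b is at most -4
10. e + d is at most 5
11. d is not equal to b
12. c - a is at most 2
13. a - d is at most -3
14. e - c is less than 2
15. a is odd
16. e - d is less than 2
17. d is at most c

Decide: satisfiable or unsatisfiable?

Constraints 3, 7, 9, 12, and 13 give e − b ≥ -4, b − d ≥ 4, d − a ≥ 3, a − c ≥ -2, c − e ≥ 1.
Adding all 5 inequalities: the left sides telescope to 0, and the right sides sum to (-4) + 4 + 3 + (-2) + 1 = 2. So 0 ≥ 2, which is false.

Unsatisfiable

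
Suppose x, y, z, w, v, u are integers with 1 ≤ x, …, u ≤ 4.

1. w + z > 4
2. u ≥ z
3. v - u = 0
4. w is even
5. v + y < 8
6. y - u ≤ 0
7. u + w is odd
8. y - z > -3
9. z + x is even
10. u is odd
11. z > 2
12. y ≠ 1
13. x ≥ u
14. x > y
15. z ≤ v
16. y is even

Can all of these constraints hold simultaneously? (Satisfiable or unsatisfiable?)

Satisfiable

One satisfying assignment is x = 3, y = 2, z = 3, w = 4, v = 3, u = 3.
For the less obvious constraints — constraint 1: w + z = 7; constraint 3: v - u = 0 — and the others hold by inspection.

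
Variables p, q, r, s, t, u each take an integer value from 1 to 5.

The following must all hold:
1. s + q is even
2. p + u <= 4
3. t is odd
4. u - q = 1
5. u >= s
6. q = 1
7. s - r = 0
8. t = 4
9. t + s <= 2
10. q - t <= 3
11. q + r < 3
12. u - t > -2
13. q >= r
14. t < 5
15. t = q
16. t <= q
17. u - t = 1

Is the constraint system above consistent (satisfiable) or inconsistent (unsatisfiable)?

Unsatisfiable

Constraint 8 fixes t = 4 and constraint 6 fixes q = 1, but constraint 15 requires t = q. Since 4 ≠ 1, contradiction.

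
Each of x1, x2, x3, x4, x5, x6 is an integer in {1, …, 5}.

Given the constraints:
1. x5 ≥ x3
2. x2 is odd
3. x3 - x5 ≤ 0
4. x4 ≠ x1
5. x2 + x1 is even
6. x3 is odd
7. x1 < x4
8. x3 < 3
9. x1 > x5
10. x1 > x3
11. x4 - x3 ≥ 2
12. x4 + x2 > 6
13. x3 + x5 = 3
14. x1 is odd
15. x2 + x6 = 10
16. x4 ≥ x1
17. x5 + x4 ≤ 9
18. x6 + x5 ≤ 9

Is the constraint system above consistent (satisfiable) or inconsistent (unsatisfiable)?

Satisfiable

Setting (x1, x2, x3, x4, x5, x6) = (3, 5, 1, 4, 2, 5) satisfies everything: constraint 3: x3 - x5 = -1; constraint 11: x4 - x3 = 3, and the others follow.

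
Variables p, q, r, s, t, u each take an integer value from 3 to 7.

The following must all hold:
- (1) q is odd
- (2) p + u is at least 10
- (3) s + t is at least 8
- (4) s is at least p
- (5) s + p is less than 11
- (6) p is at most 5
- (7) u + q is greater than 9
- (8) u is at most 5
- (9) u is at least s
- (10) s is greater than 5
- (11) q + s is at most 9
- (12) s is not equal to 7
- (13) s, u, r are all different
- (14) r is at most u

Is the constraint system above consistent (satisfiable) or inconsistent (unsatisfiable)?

From constraint 10: s ≥ 6. From constraints 8 and 9: s ≤ u and u ≤ 5, so s ≤ 5. But 5 < 6, so no value of s works.

Unsatisfiable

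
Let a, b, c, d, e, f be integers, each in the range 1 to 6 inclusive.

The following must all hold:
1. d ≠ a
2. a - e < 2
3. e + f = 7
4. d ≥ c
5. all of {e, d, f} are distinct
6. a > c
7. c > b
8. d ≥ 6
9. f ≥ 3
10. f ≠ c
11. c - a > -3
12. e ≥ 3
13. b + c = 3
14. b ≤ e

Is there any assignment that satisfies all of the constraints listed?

Satisfiable

The assignment a = 3, b = 1, c = 2, d = 6, e = 4, f = 3 works:
  constraint 2 holds since a - e = -1.
  constraint 3 holds since e + f = 7.
  constraint 11 holds since c - a = -1.
The rest check out directly.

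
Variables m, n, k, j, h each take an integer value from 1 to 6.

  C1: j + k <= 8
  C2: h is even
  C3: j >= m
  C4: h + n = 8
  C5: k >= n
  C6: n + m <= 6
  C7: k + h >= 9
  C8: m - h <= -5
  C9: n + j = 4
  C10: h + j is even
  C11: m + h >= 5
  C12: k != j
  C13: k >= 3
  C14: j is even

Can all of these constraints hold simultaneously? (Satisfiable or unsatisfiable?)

Satisfiable

One satisfying assignment is m = 1, n = 2, k = 6, j = 2, h = 6.
For the less obvious constraints — constraint 1: j + k = 8; constraint 4: h + n = 8; constraint 6: n + m = 3 — and the others hold by inspection.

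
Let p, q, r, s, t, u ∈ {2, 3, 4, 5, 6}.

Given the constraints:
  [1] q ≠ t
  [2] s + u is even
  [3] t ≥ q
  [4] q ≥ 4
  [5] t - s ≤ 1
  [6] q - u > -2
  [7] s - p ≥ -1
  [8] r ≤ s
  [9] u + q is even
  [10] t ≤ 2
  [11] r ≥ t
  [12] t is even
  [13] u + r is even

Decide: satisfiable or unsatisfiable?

From constraint 4: q ≥ 4. From constraints 3 and 10: q ≤ t and t ≤ 2, so q ≤ 2. But 2 < 4, so no value of q works.

Unsatisfiable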